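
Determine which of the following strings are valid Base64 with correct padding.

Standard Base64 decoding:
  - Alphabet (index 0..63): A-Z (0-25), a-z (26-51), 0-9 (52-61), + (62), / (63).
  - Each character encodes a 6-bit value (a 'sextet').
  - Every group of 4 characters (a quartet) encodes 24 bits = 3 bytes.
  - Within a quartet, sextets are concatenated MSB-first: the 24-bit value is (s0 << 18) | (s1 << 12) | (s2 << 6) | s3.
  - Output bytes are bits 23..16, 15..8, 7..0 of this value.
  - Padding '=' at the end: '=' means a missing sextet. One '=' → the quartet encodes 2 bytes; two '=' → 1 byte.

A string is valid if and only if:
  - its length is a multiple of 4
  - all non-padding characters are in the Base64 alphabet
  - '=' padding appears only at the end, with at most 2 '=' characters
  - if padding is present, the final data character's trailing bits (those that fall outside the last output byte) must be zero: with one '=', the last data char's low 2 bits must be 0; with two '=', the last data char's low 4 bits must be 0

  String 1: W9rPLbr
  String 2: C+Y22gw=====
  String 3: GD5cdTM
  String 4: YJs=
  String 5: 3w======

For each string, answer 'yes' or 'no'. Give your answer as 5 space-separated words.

String 1: 'W9rPLbr' → invalid (len=7 not mult of 4)
String 2: 'C+Y22gw=====' → invalid (5 pad chars (max 2))
String 3: 'GD5cdTM' → invalid (len=7 not mult of 4)
String 4: 'YJs=' → valid
String 5: '3w======' → invalid (6 pad chars (max 2))

Answer: no no no yes no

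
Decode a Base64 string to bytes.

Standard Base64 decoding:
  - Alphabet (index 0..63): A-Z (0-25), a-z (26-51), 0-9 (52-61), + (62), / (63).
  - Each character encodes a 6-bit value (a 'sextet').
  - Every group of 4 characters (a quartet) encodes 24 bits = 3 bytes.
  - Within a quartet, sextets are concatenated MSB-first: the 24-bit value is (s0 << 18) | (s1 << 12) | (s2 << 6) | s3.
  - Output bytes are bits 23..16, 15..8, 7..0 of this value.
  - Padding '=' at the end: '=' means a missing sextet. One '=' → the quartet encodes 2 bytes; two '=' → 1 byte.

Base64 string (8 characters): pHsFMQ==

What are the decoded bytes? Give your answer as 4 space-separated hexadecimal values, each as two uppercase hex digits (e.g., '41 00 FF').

Answer: A4 7B 05 31

Derivation:
After char 0 ('p'=41): chars_in_quartet=1 acc=0x29 bytes_emitted=0
After char 1 ('H'=7): chars_in_quartet=2 acc=0xA47 bytes_emitted=0
After char 2 ('s'=44): chars_in_quartet=3 acc=0x291EC bytes_emitted=0
After char 3 ('F'=5): chars_in_quartet=4 acc=0xA47B05 -> emit A4 7B 05, reset; bytes_emitted=3
After char 4 ('M'=12): chars_in_quartet=1 acc=0xC bytes_emitted=3
After char 5 ('Q'=16): chars_in_quartet=2 acc=0x310 bytes_emitted=3
Padding '==': partial quartet acc=0x310 -> emit 31; bytes_emitted=4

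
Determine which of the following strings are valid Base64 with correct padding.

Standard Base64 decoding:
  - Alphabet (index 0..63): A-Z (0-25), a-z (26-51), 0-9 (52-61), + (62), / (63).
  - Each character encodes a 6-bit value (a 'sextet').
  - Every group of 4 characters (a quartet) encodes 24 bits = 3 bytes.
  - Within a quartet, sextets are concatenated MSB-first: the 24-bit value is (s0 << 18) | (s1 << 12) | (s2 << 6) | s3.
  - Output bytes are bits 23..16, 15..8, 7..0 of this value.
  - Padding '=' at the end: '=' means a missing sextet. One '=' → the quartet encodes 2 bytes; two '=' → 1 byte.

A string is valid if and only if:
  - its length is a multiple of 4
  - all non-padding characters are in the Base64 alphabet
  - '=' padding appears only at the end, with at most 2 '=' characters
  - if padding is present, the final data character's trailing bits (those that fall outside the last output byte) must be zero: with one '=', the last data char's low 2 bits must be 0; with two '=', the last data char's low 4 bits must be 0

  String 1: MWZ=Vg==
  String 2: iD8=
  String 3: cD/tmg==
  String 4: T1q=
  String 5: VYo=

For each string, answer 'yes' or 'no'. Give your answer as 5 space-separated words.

String 1: 'MWZ=Vg==' → invalid (bad char(s): ['=']; '=' in middle)
String 2: 'iD8=' → valid
String 3: 'cD/tmg==' → valid
String 4: 'T1q=' → invalid (bad trailing bits)
String 5: 'VYo=' → valid

Answer: no yes yes no yes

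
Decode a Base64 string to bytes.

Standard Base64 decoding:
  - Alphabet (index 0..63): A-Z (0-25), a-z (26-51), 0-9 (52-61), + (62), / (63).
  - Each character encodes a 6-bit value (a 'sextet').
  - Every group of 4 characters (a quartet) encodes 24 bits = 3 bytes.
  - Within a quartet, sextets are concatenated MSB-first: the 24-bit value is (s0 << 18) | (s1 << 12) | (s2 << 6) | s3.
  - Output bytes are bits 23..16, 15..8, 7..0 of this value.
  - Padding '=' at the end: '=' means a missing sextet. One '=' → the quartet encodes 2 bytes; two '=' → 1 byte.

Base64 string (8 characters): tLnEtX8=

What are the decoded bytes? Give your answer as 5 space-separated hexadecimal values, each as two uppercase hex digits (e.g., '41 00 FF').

Answer: B4 B9 C4 B5 7F

Derivation:
After char 0 ('t'=45): chars_in_quartet=1 acc=0x2D bytes_emitted=0
After char 1 ('L'=11): chars_in_quartet=2 acc=0xB4B bytes_emitted=0
After char 2 ('n'=39): chars_in_quartet=3 acc=0x2D2E7 bytes_emitted=0
After char 3 ('E'=4): chars_in_quartet=4 acc=0xB4B9C4 -> emit B4 B9 C4, reset; bytes_emitted=3
After char 4 ('t'=45): chars_in_quartet=1 acc=0x2D bytes_emitted=3
After char 5 ('X'=23): chars_in_quartet=2 acc=0xB57 bytes_emitted=3
After char 6 ('8'=60): chars_in_quartet=3 acc=0x2D5FC bytes_emitted=3
Padding '=': partial quartet acc=0x2D5FC -> emit B5 7F; bytes_emitted=5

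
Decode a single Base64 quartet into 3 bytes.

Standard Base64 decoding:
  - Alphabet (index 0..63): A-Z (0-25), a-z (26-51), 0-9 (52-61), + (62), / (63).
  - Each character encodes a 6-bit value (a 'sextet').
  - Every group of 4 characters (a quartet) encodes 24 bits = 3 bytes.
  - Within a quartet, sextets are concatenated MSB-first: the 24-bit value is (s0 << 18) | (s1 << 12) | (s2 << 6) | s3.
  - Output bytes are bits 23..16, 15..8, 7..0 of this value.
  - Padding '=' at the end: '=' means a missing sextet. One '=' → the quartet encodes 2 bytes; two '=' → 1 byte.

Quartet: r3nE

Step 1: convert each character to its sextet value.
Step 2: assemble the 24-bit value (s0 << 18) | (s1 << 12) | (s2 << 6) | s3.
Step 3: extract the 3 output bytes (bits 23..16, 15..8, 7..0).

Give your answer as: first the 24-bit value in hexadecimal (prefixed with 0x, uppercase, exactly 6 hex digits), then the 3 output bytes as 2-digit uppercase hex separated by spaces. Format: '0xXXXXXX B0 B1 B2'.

Sextets: r=43, 3=55, n=39, E=4
24-bit: (43<<18) | (55<<12) | (39<<6) | 4
      = 0xAC0000 | 0x037000 | 0x0009C0 | 0x000004
      = 0xAF79C4
Bytes: (v>>16)&0xFF=AF, (v>>8)&0xFF=79, v&0xFF=C4

Answer: 0xAF79C4 AF 79 C4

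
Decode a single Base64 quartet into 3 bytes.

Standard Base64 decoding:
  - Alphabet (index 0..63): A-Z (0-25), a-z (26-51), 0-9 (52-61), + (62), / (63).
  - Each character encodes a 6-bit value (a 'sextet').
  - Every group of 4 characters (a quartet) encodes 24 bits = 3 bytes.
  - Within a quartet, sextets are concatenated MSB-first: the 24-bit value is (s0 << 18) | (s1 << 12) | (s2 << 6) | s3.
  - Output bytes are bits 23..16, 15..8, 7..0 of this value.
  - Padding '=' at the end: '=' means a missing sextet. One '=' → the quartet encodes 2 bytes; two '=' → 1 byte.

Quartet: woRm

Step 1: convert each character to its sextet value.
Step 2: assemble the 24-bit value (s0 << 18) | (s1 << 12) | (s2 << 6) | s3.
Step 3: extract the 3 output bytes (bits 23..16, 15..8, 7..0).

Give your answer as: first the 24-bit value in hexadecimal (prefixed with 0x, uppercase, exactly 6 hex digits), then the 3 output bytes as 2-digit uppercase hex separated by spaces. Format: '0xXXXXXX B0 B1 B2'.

Sextets: w=48, o=40, R=17, m=38
24-bit: (48<<18) | (40<<12) | (17<<6) | 38
      = 0xC00000 | 0x028000 | 0x000440 | 0x000026
      = 0xC28466
Bytes: (v>>16)&0xFF=C2, (v>>8)&0xFF=84, v&0xFF=66

Answer: 0xC28466 C2 84 66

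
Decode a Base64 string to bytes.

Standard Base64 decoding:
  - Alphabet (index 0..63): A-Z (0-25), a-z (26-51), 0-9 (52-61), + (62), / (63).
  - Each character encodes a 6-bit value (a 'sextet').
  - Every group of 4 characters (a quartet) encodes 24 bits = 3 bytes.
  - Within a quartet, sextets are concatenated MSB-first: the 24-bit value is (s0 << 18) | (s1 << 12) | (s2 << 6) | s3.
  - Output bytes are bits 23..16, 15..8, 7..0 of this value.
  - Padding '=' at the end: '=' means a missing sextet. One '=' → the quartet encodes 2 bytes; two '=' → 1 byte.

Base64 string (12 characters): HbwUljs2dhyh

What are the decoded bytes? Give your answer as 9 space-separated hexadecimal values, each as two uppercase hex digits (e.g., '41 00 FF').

Answer: 1D BC 14 96 3B 36 76 1C A1

Derivation:
After char 0 ('H'=7): chars_in_quartet=1 acc=0x7 bytes_emitted=0
After char 1 ('b'=27): chars_in_quartet=2 acc=0x1DB bytes_emitted=0
After char 2 ('w'=48): chars_in_quartet=3 acc=0x76F0 bytes_emitted=0
After char 3 ('U'=20): chars_in_quartet=4 acc=0x1DBC14 -> emit 1D BC 14, reset; bytes_emitted=3
After char 4 ('l'=37): chars_in_quartet=1 acc=0x25 bytes_emitted=3
After char 5 ('j'=35): chars_in_quartet=2 acc=0x963 bytes_emitted=3
After char 6 ('s'=44): chars_in_quartet=3 acc=0x258EC bytes_emitted=3
After char 7 ('2'=54): chars_in_quartet=4 acc=0x963B36 -> emit 96 3B 36, reset; bytes_emitted=6
After char 8 ('d'=29): chars_in_quartet=1 acc=0x1D bytes_emitted=6
After char 9 ('h'=33): chars_in_quartet=2 acc=0x761 bytes_emitted=6
After char 10 ('y'=50): chars_in_quartet=3 acc=0x1D872 bytes_emitted=6
After char 11 ('h'=33): chars_in_quartet=4 acc=0x761CA1 -> emit 76 1C A1, reset; bytes_emitted=9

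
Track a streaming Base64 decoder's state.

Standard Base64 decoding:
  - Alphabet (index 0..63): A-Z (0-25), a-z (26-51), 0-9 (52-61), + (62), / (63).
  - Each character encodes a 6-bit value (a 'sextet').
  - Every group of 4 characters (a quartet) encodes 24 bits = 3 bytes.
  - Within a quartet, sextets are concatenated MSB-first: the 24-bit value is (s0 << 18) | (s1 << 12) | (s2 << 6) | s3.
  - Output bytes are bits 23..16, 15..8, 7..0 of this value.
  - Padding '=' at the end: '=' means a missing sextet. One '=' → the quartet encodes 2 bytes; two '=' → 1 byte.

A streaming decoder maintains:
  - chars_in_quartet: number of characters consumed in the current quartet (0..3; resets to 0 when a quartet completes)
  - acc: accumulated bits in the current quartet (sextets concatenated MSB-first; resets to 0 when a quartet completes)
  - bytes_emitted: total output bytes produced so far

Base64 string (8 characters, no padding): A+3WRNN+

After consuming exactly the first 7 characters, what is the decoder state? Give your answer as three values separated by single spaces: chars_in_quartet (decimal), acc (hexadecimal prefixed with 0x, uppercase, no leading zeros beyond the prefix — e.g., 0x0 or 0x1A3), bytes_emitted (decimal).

Answer: 3 0x1134D 3

Derivation:
After char 0 ('A'=0): chars_in_quartet=1 acc=0x0 bytes_emitted=0
After char 1 ('+'=62): chars_in_quartet=2 acc=0x3E bytes_emitted=0
After char 2 ('3'=55): chars_in_quartet=3 acc=0xFB7 bytes_emitted=0
After char 3 ('W'=22): chars_in_quartet=4 acc=0x3EDD6 -> emit 03 ED D6, reset; bytes_emitted=3
After char 4 ('R'=17): chars_in_quartet=1 acc=0x11 bytes_emitted=3
After char 5 ('N'=13): chars_in_quartet=2 acc=0x44D bytes_emitted=3
After char 6 ('N'=13): chars_in_quartet=3 acc=0x1134D bytes_emitted=3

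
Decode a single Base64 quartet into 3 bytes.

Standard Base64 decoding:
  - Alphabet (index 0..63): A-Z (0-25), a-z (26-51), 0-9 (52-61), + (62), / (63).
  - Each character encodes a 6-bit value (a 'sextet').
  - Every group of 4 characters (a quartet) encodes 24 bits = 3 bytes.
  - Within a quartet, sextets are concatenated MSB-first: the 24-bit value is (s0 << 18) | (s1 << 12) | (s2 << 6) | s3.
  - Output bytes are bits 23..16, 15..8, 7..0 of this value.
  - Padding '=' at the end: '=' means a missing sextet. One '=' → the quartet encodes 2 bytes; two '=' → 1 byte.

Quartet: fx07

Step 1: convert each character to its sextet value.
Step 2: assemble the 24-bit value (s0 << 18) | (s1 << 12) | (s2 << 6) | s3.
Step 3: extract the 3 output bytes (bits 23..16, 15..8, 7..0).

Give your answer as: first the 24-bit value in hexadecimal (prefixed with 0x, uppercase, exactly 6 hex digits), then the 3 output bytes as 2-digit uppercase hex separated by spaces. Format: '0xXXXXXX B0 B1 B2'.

Answer: 0x7F1D3B 7F 1D 3B

Derivation:
Sextets: f=31, x=49, 0=52, 7=59
24-bit: (31<<18) | (49<<12) | (52<<6) | 59
      = 0x7C0000 | 0x031000 | 0x000D00 | 0x00003B
      = 0x7F1D3B
Bytes: (v>>16)&0xFF=7F, (v>>8)&0xFF=1D, v&0xFF=3B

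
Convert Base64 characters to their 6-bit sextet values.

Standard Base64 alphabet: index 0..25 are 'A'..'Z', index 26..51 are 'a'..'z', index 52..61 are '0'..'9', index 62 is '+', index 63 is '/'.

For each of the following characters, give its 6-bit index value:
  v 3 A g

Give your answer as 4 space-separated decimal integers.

'v': a..z range, 26 + ord('v') − ord('a') = 47
'3': 0..9 range, 52 + ord('3') − ord('0') = 55
'A': A..Z range, ord('A') − ord('A') = 0
'g': a..z range, 26 + ord('g') − ord('a') = 32

Answer: 47 55 0 32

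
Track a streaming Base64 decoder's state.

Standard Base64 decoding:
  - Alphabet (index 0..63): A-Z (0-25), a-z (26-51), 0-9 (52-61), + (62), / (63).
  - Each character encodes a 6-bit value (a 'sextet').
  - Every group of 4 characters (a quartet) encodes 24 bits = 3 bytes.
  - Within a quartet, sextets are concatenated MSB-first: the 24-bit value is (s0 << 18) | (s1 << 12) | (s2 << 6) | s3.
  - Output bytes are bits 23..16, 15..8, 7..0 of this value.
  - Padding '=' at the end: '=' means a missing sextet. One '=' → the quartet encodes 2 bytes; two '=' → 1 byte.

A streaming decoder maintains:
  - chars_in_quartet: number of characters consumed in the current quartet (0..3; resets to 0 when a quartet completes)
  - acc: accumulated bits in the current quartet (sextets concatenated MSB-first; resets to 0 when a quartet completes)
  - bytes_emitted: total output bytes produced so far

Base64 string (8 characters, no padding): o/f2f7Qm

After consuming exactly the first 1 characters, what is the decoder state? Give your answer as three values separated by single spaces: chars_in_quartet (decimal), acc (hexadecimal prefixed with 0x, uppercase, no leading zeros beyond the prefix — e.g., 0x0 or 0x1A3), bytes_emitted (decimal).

After char 0 ('o'=40): chars_in_quartet=1 acc=0x28 bytes_emitted=0

Answer: 1 0x28 0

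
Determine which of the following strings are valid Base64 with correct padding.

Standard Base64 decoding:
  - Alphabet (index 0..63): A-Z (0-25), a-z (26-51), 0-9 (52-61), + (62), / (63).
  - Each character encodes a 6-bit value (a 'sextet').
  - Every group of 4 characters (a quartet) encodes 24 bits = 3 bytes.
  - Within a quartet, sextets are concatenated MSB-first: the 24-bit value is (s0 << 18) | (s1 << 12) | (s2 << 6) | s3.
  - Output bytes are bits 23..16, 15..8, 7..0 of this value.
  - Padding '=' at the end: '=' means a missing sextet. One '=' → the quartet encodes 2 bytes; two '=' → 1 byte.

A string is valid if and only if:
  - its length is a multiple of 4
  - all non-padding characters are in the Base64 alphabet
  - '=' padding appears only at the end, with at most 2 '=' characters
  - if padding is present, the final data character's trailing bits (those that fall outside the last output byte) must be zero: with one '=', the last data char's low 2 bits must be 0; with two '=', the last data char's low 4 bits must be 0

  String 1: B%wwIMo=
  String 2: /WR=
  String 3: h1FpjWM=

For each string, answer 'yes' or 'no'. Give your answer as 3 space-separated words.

String 1: 'B%wwIMo=' → invalid (bad char(s): ['%'])
String 2: '/WR=' → invalid (bad trailing bits)
String 3: 'h1FpjWM=' → valid

Answer: no no yes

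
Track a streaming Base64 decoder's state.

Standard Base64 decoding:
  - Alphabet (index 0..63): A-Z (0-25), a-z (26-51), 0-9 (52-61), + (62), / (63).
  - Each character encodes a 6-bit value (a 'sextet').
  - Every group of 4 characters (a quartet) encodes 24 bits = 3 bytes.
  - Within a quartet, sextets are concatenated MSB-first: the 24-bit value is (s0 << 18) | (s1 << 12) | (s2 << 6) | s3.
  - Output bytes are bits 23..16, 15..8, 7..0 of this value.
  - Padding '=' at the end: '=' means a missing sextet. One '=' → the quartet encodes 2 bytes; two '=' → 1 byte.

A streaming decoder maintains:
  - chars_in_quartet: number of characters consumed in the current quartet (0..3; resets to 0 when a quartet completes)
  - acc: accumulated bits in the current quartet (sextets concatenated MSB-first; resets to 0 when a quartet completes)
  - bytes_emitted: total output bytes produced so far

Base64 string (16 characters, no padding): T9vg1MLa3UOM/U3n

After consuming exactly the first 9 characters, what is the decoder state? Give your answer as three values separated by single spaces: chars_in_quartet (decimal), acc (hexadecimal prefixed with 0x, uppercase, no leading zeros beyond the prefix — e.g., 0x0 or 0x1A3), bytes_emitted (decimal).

After char 0 ('T'=19): chars_in_quartet=1 acc=0x13 bytes_emitted=0
After char 1 ('9'=61): chars_in_quartet=2 acc=0x4FD bytes_emitted=0
After char 2 ('v'=47): chars_in_quartet=3 acc=0x13F6F bytes_emitted=0
After char 3 ('g'=32): chars_in_quartet=4 acc=0x4FDBE0 -> emit 4F DB E0, reset; bytes_emitted=3
After char 4 ('1'=53): chars_in_quartet=1 acc=0x35 bytes_emitted=3
After char 5 ('M'=12): chars_in_quartet=2 acc=0xD4C bytes_emitted=3
After char 6 ('L'=11): chars_in_quartet=3 acc=0x3530B bytes_emitted=3
After char 7 ('a'=26): chars_in_quartet=4 acc=0xD4C2DA -> emit D4 C2 DA, reset; bytes_emitted=6
After char 8 ('3'=55): chars_in_quartet=1 acc=0x37 bytes_emitted=6

Answer: 1 0x37 6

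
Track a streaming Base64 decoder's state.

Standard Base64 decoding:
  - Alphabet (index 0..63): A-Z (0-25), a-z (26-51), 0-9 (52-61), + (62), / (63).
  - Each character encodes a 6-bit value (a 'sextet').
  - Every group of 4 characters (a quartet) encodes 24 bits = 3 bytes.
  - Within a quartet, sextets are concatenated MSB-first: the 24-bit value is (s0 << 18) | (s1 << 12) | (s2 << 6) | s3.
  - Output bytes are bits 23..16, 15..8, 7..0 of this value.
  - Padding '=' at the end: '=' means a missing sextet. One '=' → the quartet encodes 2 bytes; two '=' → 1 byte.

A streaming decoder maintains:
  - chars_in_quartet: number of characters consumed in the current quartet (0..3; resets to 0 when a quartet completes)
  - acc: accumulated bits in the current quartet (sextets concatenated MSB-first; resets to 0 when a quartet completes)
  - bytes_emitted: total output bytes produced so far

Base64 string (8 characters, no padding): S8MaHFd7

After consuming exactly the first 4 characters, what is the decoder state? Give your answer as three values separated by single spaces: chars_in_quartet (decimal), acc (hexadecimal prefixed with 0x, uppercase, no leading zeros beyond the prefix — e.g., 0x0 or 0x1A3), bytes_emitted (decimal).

After char 0 ('S'=18): chars_in_quartet=1 acc=0x12 bytes_emitted=0
After char 1 ('8'=60): chars_in_quartet=2 acc=0x4BC bytes_emitted=0
After char 2 ('M'=12): chars_in_quartet=3 acc=0x12F0C bytes_emitted=0
After char 3 ('a'=26): chars_in_quartet=4 acc=0x4BC31A -> emit 4B C3 1A, reset; bytes_emitted=3

Answer: 0 0x0 3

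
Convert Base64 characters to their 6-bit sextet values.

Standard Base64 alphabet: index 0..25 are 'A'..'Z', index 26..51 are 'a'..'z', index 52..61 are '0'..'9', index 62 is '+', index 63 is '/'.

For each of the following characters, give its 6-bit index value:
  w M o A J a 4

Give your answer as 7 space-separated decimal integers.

'w': a..z range, 26 + ord('w') − ord('a') = 48
'M': A..Z range, ord('M') − ord('A') = 12
'o': a..z range, 26 + ord('o') − ord('a') = 40
'A': A..Z range, ord('A') − ord('A') = 0
'J': A..Z range, ord('J') − ord('A') = 9
'a': a..z range, 26 + ord('a') − ord('a') = 26
'4': 0..9 range, 52 + ord('4') − ord('0') = 56

Answer: 48 12 40 0 9 26 56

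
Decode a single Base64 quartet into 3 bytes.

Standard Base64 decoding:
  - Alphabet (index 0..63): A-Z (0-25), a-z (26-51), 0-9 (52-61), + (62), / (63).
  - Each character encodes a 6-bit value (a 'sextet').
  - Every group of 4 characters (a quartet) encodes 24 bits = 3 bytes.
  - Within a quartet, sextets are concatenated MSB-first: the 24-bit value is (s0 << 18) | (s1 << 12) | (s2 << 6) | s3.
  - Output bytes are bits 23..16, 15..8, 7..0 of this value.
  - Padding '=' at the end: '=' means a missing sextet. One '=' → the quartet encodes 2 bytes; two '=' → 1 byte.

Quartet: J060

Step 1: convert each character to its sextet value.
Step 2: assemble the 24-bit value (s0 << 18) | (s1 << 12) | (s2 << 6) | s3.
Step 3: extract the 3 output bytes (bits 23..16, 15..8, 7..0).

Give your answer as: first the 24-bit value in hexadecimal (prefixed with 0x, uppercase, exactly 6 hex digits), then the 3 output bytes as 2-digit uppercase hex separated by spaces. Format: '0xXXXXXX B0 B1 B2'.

Sextets: J=9, 0=52, 6=58, 0=52
24-bit: (9<<18) | (52<<12) | (58<<6) | 52
      = 0x240000 | 0x034000 | 0x000E80 | 0x000034
      = 0x274EB4
Bytes: (v>>16)&0xFF=27, (v>>8)&0xFF=4E, v&0xFF=B4

Answer: 0x274EB4 27 4E B4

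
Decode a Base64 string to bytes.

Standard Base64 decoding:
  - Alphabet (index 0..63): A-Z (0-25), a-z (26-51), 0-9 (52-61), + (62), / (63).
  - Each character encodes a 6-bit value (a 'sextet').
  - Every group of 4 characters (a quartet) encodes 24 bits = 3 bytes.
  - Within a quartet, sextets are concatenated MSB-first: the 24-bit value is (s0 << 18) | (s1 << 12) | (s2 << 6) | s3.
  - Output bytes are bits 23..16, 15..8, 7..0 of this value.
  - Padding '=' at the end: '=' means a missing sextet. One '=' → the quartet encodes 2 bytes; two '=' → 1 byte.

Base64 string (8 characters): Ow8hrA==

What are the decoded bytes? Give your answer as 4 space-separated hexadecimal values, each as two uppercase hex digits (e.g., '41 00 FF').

Answer: 3B 0F 21 AC

Derivation:
After char 0 ('O'=14): chars_in_quartet=1 acc=0xE bytes_emitted=0
After char 1 ('w'=48): chars_in_quartet=2 acc=0x3B0 bytes_emitted=0
After char 2 ('8'=60): chars_in_quartet=3 acc=0xEC3C bytes_emitted=0
After char 3 ('h'=33): chars_in_quartet=4 acc=0x3B0F21 -> emit 3B 0F 21, reset; bytes_emitted=3
After char 4 ('r'=43): chars_in_quartet=1 acc=0x2B bytes_emitted=3
After char 5 ('A'=0): chars_in_quartet=2 acc=0xAC0 bytes_emitted=3
Padding '==': partial quartet acc=0xAC0 -> emit AC; bytes_emitted=4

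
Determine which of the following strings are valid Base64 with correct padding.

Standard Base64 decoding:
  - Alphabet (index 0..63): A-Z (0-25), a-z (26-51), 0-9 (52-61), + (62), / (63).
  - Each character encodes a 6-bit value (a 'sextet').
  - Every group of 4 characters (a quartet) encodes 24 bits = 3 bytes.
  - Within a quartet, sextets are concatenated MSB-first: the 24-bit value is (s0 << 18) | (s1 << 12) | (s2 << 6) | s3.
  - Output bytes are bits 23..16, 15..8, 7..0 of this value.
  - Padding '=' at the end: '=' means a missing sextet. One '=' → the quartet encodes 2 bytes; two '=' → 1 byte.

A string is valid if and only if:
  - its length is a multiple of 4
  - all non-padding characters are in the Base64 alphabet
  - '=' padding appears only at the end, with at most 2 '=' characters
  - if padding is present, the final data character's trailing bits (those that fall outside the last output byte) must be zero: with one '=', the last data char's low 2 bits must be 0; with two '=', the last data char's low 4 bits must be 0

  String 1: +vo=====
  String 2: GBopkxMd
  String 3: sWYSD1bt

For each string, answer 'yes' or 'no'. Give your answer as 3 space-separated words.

Answer: no yes yes

Derivation:
String 1: '+vo=====' → invalid (5 pad chars (max 2))
String 2: 'GBopkxMd' → valid
String 3: 'sWYSD1bt' → valid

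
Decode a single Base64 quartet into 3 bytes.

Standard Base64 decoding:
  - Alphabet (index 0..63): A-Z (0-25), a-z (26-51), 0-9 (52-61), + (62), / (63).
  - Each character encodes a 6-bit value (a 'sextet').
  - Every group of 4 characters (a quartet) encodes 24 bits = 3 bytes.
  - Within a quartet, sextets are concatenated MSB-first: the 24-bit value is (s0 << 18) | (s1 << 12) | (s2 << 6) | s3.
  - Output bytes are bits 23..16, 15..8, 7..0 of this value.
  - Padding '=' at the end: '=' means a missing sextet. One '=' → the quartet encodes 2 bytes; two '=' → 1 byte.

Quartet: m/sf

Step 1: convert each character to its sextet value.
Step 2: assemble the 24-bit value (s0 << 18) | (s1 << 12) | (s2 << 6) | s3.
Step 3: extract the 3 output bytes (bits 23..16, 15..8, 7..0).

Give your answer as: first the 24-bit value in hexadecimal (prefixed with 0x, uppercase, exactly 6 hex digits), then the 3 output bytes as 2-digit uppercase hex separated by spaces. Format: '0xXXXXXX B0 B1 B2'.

Answer: 0x9BFB1F 9B FB 1F

Derivation:
Sextets: m=38, /=63, s=44, f=31
24-bit: (38<<18) | (63<<12) | (44<<6) | 31
      = 0x980000 | 0x03F000 | 0x000B00 | 0x00001F
      = 0x9BFB1F
Bytes: (v>>16)&0xFF=9B, (v>>8)&0xFF=FB, v&0xFF=1F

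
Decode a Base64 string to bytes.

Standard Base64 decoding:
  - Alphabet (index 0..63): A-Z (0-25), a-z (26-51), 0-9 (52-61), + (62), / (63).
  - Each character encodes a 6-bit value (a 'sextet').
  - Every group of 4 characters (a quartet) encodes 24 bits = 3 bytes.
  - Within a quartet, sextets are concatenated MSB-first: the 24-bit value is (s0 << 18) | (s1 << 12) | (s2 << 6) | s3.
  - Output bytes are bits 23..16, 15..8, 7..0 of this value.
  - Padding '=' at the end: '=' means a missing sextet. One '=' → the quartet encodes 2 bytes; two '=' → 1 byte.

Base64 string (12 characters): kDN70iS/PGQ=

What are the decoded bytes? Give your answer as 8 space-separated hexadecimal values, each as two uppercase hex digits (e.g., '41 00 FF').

Answer: 90 33 7B D2 24 BF 3C 64

Derivation:
After char 0 ('k'=36): chars_in_quartet=1 acc=0x24 bytes_emitted=0
After char 1 ('D'=3): chars_in_quartet=2 acc=0x903 bytes_emitted=0
After char 2 ('N'=13): chars_in_quartet=3 acc=0x240CD bytes_emitted=0
After char 3 ('7'=59): chars_in_quartet=4 acc=0x90337B -> emit 90 33 7B, reset; bytes_emitted=3
After char 4 ('0'=52): chars_in_quartet=1 acc=0x34 bytes_emitted=3
After char 5 ('i'=34): chars_in_quartet=2 acc=0xD22 bytes_emitted=3
After char 6 ('S'=18): chars_in_quartet=3 acc=0x34892 bytes_emitted=3
After char 7 ('/'=63): chars_in_quartet=4 acc=0xD224BF -> emit D2 24 BF, reset; bytes_emitted=6
After char 8 ('P'=15): chars_in_quartet=1 acc=0xF bytes_emitted=6
After char 9 ('G'=6): chars_in_quartet=2 acc=0x3C6 bytes_emitted=6
After char 10 ('Q'=16): chars_in_quartet=3 acc=0xF190 bytes_emitted=6
Padding '=': partial quartet acc=0xF190 -> emit 3C 64; bytes_emitted=8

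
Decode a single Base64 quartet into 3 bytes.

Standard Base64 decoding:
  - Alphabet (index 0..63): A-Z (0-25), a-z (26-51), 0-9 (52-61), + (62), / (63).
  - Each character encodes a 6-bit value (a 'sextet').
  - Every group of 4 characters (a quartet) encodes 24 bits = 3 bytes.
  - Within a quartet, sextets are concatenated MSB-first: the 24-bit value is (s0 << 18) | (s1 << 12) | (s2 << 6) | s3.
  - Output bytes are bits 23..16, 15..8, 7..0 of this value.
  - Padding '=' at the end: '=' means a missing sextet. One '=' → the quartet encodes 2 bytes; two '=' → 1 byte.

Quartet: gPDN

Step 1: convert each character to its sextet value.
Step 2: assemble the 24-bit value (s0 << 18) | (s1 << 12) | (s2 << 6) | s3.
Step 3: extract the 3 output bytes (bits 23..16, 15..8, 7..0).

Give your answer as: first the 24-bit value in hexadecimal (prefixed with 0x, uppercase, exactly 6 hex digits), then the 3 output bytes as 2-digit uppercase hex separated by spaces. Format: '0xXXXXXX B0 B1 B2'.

Sextets: g=32, P=15, D=3, N=13
24-bit: (32<<18) | (15<<12) | (3<<6) | 13
      = 0x800000 | 0x00F000 | 0x0000C0 | 0x00000D
      = 0x80F0CD
Bytes: (v>>16)&0xFF=80, (v>>8)&0xFF=F0, v&0xFF=CD

Answer: 0x80F0CD 80 F0 CD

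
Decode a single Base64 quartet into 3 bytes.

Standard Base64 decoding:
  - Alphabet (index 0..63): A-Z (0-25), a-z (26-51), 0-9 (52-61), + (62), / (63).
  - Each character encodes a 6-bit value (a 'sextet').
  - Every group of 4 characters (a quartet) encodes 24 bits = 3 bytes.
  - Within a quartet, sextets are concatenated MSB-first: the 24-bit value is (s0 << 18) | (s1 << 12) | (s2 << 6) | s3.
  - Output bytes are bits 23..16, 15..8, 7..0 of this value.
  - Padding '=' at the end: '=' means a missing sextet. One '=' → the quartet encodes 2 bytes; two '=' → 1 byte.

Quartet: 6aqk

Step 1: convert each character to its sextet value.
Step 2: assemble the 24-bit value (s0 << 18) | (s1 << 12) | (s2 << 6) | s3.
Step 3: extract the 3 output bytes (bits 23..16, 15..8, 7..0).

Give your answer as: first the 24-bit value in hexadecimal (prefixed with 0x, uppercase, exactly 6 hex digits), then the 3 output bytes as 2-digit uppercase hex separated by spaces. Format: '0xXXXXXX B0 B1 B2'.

Answer: 0xE9AAA4 E9 AA A4

Derivation:
Sextets: 6=58, a=26, q=42, k=36
24-bit: (58<<18) | (26<<12) | (42<<6) | 36
      = 0xE80000 | 0x01A000 | 0x000A80 | 0x000024
      = 0xE9AAA4
Bytes: (v>>16)&0xFF=E9, (v>>8)&0xFF=AA, v&0xFF=A4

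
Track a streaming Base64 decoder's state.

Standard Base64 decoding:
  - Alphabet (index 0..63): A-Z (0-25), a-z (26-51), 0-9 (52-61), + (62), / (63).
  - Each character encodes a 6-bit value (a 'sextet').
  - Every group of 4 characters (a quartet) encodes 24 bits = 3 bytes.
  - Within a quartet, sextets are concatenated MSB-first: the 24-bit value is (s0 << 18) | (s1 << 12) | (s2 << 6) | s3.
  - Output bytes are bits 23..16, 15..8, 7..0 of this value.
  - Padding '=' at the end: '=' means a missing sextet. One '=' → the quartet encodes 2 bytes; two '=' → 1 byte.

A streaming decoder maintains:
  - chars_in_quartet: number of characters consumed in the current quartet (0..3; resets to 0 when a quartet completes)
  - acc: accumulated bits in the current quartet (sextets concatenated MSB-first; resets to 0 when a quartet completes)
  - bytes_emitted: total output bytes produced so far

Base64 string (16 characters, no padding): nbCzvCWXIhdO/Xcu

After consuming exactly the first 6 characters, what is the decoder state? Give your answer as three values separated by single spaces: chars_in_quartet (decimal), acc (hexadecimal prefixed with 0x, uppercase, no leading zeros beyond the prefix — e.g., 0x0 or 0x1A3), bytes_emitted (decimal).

Answer: 2 0xBC2 3

Derivation:
After char 0 ('n'=39): chars_in_quartet=1 acc=0x27 bytes_emitted=0
After char 1 ('b'=27): chars_in_quartet=2 acc=0x9DB bytes_emitted=0
After char 2 ('C'=2): chars_in_quartet=3 acc=0x276C2 bytes_emitted=0
After char 3 ('z'=51): chars_in_quartet=4 acc=0x9DB0B3 -> emit 9D B0 B3, reset; bytes_emitted=3
After char 4 ('v'=47): chars_in_quartet=1 acc=0x2F bytes_emitted=3
After char 5 ('C'=2): chars_in_quartet=2 acc=0xBC2 bytes_emitted=3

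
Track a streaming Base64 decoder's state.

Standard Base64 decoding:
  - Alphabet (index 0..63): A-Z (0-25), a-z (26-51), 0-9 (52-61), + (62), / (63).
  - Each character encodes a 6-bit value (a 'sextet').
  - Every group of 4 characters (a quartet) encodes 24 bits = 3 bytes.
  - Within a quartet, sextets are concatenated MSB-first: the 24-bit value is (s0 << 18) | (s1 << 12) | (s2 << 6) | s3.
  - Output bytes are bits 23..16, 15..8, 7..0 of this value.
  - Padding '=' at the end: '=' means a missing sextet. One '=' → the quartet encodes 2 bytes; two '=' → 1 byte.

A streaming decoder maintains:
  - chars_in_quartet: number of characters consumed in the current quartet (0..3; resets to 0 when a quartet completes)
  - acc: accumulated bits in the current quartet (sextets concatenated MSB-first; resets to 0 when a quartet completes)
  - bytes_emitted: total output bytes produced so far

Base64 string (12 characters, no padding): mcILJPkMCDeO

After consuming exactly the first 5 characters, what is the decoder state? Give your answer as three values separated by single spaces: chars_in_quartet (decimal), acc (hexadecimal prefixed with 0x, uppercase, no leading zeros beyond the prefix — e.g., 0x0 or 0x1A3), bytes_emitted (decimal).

Answer: 1 0x9 3

Derivation:
After char 0 ('m'=38): chars_in_quartet=1 acc=0x26 bytes_emitted=0
After char 1 ('c'=28): chars_in_quartet=2 acc=0x99C bytes_emitted=0
After char 2 ('I'=8): chars_in_quartet=3 acc=0x26708 bytes_emitted=0
After char 3 ('L'=11): chars_in_quartet=4 acc=0x99C20B -> emit 99 C2 0B, reset; bytes_emitted=3
After char 4 ('J'=9): chars_in_quartet=1 acc=0x9 bytes_emitted=3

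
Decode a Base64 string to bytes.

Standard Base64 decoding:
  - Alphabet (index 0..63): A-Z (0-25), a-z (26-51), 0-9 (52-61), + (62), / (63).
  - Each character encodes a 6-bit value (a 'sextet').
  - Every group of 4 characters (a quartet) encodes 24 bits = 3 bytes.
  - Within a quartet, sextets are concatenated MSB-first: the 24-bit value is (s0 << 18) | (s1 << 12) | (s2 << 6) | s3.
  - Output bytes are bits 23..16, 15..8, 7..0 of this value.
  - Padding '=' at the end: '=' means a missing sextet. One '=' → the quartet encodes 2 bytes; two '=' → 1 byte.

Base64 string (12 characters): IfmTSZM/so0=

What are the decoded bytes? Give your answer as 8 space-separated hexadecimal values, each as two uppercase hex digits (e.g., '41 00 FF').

Answer: 21 F9 93 49 93 3F B2 8D

Derivation:
After char 0 ('I'=8): chars_in_quartet=1 acc=0x8 bytes_emitted=0
After char 1 ('f'=31): chars_in_quartet=2 acc=0x21F bytes_emitted=0
After char 2 ('m'=38): chars_in_quartet=3 acc=0x87E6 bytes_emitted=0
After char 3 ('T'=19): chars_in_quartet=4 acc=0x21F993 -> emit 21 F9 93, reset; bytes_emitted=3
After char 4 ('S'=18): chars_in_quartet=1 acc=0x12 bytes_emitted=3
After char 5 ('Z'=25): chars_in_quartet=2 acc=0x499 bytes_emitted=3
After char 6 ('M'=12): chars_in_quartet=3 acc=0x1264C bytes_emitted=3
After char 7 ('/'=63): chars_in_quartet=4 acc=0x49933F -> emit 49 93 3F, reset; bytes_emitted=6
After char 8 ('s'=44): chars_in_quartet=1 acc=0x2C bytes_emitted=6
After char 9 ('o'=40): chars_in_quartet=2 acc=0xB28 bytes_emitted=6
After char 10 ('0'=52): chars_in_quartet=3 acc=0x2CA34 bytes_emitted=6
Padding '=': partial quartet acc=0x2CA34 -> emit B2 8D; bytes_emitted=8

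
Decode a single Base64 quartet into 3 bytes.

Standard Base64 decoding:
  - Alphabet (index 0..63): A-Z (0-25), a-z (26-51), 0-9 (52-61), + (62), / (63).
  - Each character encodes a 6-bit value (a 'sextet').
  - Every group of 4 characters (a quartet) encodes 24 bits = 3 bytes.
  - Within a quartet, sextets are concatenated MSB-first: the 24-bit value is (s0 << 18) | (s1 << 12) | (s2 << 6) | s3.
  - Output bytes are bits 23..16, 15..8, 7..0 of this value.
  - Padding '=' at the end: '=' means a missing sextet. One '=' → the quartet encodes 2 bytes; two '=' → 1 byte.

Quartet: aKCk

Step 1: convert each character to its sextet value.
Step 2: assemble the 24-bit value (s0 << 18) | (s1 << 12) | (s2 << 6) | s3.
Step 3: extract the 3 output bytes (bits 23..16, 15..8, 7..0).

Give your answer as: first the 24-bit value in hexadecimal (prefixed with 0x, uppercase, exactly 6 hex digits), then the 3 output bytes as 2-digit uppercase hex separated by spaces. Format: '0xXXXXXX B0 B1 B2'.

Sextets: a=26, K=10, C=2, k=36
24-bit: (26<<18) | (10<<12) | (2<<6) | 36
      = 0x680000 | 0x00A000 | 0x000080 | 0x000024
      = 0x68A0A4
Bytes: (v>>16)&0xFF=68, (v>>8)&0xFF=A0, v&0xFF=A4

Answer: 0x68A0A4 68 A0 A4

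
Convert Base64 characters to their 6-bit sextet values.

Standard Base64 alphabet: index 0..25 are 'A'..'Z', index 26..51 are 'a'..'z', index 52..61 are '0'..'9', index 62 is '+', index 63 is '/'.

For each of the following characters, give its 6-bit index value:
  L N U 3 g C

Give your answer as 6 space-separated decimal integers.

Answer: 11 13 20 55 32 2

Derivation:
'L': A..Z range, ord('L') − ord('A') = 11
'N': A..Z range, ord('N') − ord('A') = 13
'U': A..Z range, ord('U') − ord('A') = 20
'3': 0..9 range, 52 + ord('3') − ord('0') = 55
'g': a..z range, 26 + ord('g') − ord('a') = 32
'C': A..Z range, ord('C') − ord('A') = 2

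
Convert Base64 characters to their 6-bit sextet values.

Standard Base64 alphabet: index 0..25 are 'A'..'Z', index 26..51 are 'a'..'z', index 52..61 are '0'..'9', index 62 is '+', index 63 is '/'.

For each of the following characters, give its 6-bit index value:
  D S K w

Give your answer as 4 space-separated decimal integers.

'D': A..Z range, ord('D') − ord('A') = 3
'S': A..Z range, ord('S') − ord('A') = 18
'K': A..Z range, ord('K') − ord('A') = 10
'w': a..z range, 26 + ord('w') − ord('a') = 48

Answer: 3 18 10 48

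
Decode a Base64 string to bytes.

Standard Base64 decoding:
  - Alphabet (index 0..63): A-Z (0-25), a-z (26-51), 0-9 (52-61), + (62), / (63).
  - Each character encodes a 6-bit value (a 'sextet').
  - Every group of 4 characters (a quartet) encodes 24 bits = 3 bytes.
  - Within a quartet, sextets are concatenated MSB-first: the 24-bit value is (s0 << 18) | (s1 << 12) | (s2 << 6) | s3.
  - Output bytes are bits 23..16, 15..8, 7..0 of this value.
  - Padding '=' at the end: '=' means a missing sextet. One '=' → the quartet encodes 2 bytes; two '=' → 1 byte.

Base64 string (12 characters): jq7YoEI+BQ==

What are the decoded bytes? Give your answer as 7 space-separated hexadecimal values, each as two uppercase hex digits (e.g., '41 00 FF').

Answer: 8E AE D8 A0 42 3E 05

Derivation:
After char 0 ('j'=35): chars_in_quartet=1 acc=0x23 bytes_emitted=0
After char 1 ('q'=42): chars_in_quartet=2 acc=0x8EA bytes_emitted=0
After char 2 ('7'=59): chars_in_quartet=3 acc=0x23ABB bytes_emitted=0
After char 3 ('Y'=24): chars_in_quartet=4 acc=0x8EAED8 -> emit 8E AE D8, reset; bytes_emitted=3
After char 4 ('o'=40): chars_in_quartet=1 acc=0x28 bytes_emitted=3
After char 5 ('E'=4): chars_in_quartet=2 acc=0xA04 bytes_emitted=3
After char 6 ('I'=8): chars_in_quartet=3 acc=0x28108 bytes_emitted=3
After char 7 ('+'=62): chars_in_quartet=4 acc=0xA0423E -> emit A0 42 3E, reset; bytes_emitted=6
After char 8 ('B'=1): chars_in_quartet=1 acc=0x1 bytes_emitted=6
After char 9 ('Q'=16): chars_in_quartet=2 acc=0x50 bytes_emitted=6
Padding '==': partial quartet acc=0x50 -> emit 05; bytes_emitted=7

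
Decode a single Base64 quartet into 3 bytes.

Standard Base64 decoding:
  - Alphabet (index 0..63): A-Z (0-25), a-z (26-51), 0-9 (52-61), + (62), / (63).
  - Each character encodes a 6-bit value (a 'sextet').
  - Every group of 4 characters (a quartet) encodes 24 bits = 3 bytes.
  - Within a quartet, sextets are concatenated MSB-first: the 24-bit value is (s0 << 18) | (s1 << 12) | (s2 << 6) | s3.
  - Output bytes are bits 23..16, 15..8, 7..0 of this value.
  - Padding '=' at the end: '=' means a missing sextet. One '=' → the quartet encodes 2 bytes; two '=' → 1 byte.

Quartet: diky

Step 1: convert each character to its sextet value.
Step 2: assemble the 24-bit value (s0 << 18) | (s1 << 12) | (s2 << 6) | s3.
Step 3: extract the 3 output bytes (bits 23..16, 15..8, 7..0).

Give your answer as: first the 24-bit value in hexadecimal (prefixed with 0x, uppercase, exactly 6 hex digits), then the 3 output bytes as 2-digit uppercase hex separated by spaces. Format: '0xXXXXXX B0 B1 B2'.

Answer: 0x762932 76 29 32

Derivation:
Sextets: d=29, i=34, k=36, y=50
24-bit: (29<<18) | (34<<12) | (36<<6) | 50
      = 0x740000 | 0x022000 | 0x000900 | 0x000032
      = 0x762932
Bytes: (v>>16)&0xFF=76, (v>>8)&0xFF=29, v&0xFF=32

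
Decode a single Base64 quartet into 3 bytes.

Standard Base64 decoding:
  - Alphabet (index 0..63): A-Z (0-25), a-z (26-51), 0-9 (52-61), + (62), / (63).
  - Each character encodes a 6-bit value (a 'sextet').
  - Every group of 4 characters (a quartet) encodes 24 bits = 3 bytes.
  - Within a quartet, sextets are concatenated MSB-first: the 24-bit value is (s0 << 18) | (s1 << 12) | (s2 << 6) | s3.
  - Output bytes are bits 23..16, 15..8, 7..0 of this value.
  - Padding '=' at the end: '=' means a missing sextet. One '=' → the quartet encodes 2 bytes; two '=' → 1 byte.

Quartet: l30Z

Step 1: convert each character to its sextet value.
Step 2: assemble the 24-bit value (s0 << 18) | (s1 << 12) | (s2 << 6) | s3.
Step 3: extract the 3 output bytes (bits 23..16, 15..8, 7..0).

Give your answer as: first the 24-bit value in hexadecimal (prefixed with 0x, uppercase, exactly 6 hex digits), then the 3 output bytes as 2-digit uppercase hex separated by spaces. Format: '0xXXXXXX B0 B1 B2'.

Answer: 0x977D19 97 7D 19

Derivation:
Sextets: l=37, 3=55, 0=52, Z=25
24-bit: (37<<18) | (55<<12) | (52<<6) | 25
      = 0x940000 | 0x037000 | 0x000D00 | 0x000019
      = 0x977D19
Bytes: (v>>16)&0xFF=97, (v>>8)&0xFF=7D, v&0xFF=19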